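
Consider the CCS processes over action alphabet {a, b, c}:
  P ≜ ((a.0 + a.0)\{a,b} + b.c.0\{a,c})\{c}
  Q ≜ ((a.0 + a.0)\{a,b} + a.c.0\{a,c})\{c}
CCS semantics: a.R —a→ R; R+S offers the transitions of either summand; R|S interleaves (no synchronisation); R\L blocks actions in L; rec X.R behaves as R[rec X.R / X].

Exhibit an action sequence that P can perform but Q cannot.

b

Reachable graph of P (2 states):
  s0 = ((a.0 + a.0)\{a,b} + b.c.0\{a,c})\{c} :: =b=> s1
  s1 = (c.0\{a,c})\{c} :: deadlocked
Reachable graph of Q (2 states):
  t0 = ((a.0 + a.0)\{a,b} + a.c.0\{a,c})\{c} :: =a=> t1
  t1 = (c.0\{a,c})\{c} :: deadlocked
Run σ = ⟨b⟩ on P: start {s0}
  [1] b ⇒ {s1}
  — P admits the full trace.
Run σ = ⟨b⟩ on Q: start {t0}
  [1] b ⇒ ∅  — Q cannot continue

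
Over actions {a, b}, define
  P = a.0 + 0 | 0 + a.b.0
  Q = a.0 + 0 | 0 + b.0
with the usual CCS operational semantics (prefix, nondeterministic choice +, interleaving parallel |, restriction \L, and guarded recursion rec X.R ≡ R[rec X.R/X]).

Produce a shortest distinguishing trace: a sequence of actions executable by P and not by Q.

Reachable graph of P (3 states):
  u0 = a.0 + 0 | 0 + a.b.0 ⊢ ··a··> u1, ··a··> u2
  u1 = 0 ⊢ deadlocked
  u2 = b.0 ⊢ ··b··> u1
Reachable graph of Q (2 states):
  v0 = a.0 + 0 | 0 + b.0 ⊢ ··a··> v1, ··b··> v1
  v1 = 0 ⊢ deadlocked
Trace ⟨ab⟩ through P, begin at {u0}:
  step 1 (a): {u1, u2}
  step 2 (b): {u1}
  P completes σ.
Trace ⟨ab⟩ through Q, begin at {v0}:
  step 1 (a): {v1}
  step 2 (b): ∅ (Q stuck)

ab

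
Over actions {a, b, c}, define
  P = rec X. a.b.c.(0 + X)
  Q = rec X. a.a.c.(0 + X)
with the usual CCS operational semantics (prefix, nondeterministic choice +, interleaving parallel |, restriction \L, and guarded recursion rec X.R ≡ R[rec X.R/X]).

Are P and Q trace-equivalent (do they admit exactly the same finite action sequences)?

P's transition system — 4 states:
  m0 = rec X. a.b.c.(0 + X) :: --a--▸ m1
  m1 = b.c.(0 + (rec X. a.b.c.(0 + X))) :: --b--▸ m2
  m2 = c.(0 + (rec X. a.b.c.(0 + X))) :: --c--▸ m3
  m3 = 0 + (rec X. a.b.c.(0 + X)) :: --a--▸ m1
Q's transition system — 4 states:
  n0 = rec X. a.a.c.(0 + X) :: --a--▸ n1
  n1 = a.c.(0 + (rec X. a.a.c.(0 + X))) :: --a--▸ n2
  n2 = c.(0 + (rec X. a.a.c.(0 + X))) :: --c--▸ n3
  n3 = 0 + (rec X. a.a.c.(0 + X)) :: --a--▸ n1
Run σ = ⟨ab⟩ on P: start {m0}
  after a @ step 1: {m1}
  after b @ step 2: {m2}
  P completes σ.
Run σ = ⟨ab⟩ on Q: start {n0}
  after a @ step 1: {n1}
  after b @ step 2: ∅ (Q stuck)

traces(P) ≠ traces(Q) — witness ⟨ab⟩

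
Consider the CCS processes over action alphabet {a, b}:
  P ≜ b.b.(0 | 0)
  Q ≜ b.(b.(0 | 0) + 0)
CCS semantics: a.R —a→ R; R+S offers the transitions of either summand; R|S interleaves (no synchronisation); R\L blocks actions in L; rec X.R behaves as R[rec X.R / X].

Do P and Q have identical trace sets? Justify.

traces(P) = traces(Q)

LTS(P): 3 reachable states
  s0 = b.b.(0 | 0) → —b→ s1
  s1 = b.(0 | 0) → —b→ s2
  s2 = 0 | 0 → (no moves)
LTS(Q): 3 reachable states
  t0 = b.(b.(0 | 0) + 0) → —b→ t1
  t1 = b.(0 | 0) + 0 → —b→ t2
  t2 = 0 | 0 → (no moves)
Bisimilarity quotient blocks:
  B0 = {s0, t0}
  B1 = {s1, t1}
  B2 = {s2, t2}
s0 ∈ B0, t0 ∈ B0 → same block
Bisimilar ⇒ trace-equivalent.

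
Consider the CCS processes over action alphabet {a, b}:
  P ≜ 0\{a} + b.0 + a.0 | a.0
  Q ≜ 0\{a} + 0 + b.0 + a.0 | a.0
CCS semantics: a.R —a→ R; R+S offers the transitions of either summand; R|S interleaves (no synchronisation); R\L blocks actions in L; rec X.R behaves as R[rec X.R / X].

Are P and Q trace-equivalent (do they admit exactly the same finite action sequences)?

YES

Reachable graph of P (5 states):
  m0 = 0\{a} + b.0 + a.0 | a.0 → ··a··> m1, ··a··> m2, ··b··> m3
  m1 = 0 | a.0 → ··a··> m4
  m2 = a.0 | 0 → ··a··> m4
  m3 = 0 → ·
  m4 = 0 | 0 → ·
Reachable graph of Q (5 states):
  n0 = 0\{a} + 0 + b.0 + a.0 | a.0 → ··a··> n1, ··a··> n2, ··b··> n3
  n1 = 0 | a.0 → ··a··> n4
  n2 = a.0 | 0 → ··a··> n4
  n3 = 0 → ·
  n4 = 0 | 0 → ·
Partition-refinement fixed point:
  B0 = {m0, n0}
  B1 = {m1, m2, n1, n2}
  B2 = {m3, m4, n3, n4}
m0 ∈ B0, n0 ∈ B0 → same block
Bisimilar ⇒ trace-equivalent.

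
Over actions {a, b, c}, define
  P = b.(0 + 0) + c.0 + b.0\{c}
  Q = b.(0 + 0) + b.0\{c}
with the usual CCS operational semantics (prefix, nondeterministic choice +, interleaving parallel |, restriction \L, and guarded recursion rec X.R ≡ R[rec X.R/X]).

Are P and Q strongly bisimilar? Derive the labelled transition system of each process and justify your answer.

NO

LTS(P): 4 reachable states
  p0 = b.(0 + 0) + c.0 + b.0\{c} :: --b--▸ p1, --b--▸ p2, --c--▸ p3
  p1 = 0 + 0 :: ·
  p2 = 0\{c} :: ·
  p3 = 0 :: ·
LTS(Q): 3 reachable states
  q0 = b.(0 + 0) + b.0\{c} :: --b--▸ q1, --b--▸ q2
  q1 = 0 + 0 :: ·
  q2 = 0\{c} :: ·
Bisimilarity quotient blocks:
  B0 = {p0}
  B1 = {p1, p2, p3, q1, q2}
  B2 = {q0}
p0 ∈ B0, q0 ∈ B2 → different blocks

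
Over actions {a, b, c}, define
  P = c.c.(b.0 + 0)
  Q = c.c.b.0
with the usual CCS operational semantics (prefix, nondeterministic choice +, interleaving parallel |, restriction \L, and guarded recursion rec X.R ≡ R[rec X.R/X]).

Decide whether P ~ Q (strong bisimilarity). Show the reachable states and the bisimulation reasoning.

P ~ Q

Reachable graph of P (4 states):
  s0 = c.c.(b.0 + 0) → =c=> s1
  s1 = c.(b.0 + 0) → =c=> s2
  s2 = b.0 + 0 → =b=> s3
  s3 = 0 → ∅
Reachable graph of Q (4 states):
  t0 = c.c.b.0 → =c=> t1
  t1 = c.b.0 → =c=> t2
  t2 = b.0 → =b=> t3
  t3 = 0 → ∅
Partition-refinement fixed point:
  B0 = {s0, t0}
  B1 = {s1, t1}
  B2 = {s2, t2}
  B3 = {s3, t3}
s0 ∈ B0, t0 ∈ B0 → same block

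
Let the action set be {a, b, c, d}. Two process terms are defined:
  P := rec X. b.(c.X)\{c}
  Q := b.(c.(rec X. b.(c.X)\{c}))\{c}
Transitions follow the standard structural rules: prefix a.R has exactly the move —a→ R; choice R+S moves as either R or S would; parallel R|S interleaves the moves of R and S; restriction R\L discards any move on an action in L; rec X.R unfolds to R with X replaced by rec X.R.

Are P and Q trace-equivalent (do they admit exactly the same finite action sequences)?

LTS(P): 2 reachable states
  p0 = rec X. b.(c.X)\{c} ⊢ —b→ p1
  p1 = (c.(rec X. b.(c.X)\{c}))\{c} ⊢ ·
LTS(Q): 2 reachable states
  q0 = b.(c.(rec X. b.(c.X)\{c}))\{c} ⊢ —b→ q1
  q1 = (c.(rec X. b.(c.X)\{c}))\{c} ⊢ ·
Partition-refinement fixed point:
  B0 = {p0, q0}
  B1 = {p1, q1}
p0 ∈ B0, q0 ∈ B0 → same block
Bisimilar ⇒ trace-equivalent.

YES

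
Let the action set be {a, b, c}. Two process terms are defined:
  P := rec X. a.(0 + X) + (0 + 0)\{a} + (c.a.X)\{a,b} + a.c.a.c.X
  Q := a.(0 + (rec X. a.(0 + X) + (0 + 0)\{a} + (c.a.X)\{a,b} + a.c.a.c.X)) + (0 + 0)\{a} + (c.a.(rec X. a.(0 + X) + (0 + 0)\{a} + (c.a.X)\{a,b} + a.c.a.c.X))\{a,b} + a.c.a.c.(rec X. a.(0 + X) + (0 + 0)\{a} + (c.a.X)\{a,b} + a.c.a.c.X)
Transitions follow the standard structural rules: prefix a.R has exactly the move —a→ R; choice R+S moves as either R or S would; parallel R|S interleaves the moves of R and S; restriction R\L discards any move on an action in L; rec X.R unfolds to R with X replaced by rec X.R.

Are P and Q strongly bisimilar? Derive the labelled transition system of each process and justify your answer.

P's transition system — 6 states:
  m0 = rec X. a.(0 + X) + (0 + 0)\{a} + (c.a.X)\{a,b} + a.c.a.c.X | —a→ m1, —a→ m2, —c→ m3
  m1 = 0 + (rec X. a.(0 + X) + (0 + 0)\{a} + (c.a.X)\{a,b} + a.c.a.c.X) | —a→ m1, —a→ m2, —c→ m3
  m2 = c.a.c.(rec X. a.(0 + X) + (0 + 0)\{a} + (c.a.X)\{a,b} + a.c.a.c.X) | —c→ m4
  m3 = (a.(rec X. a.(0 + X) + (0 + 0)\{a} + (c.a.X)\{a,b} + a.c.a.c.X))\{a,b} | stopped
  m4 = a.c.(rec X. a.(0 + X) + (0 + 0)\{a} + (c.a.X)\{a,b} + a.c.a.c.X) | —a→ m5
  m5 = c.(rec X. a.(0 + X) + (0 + 0)\{a} + (c.a.X)\{a,b} + a.c.a.c.X) | —c→ m0
Q's transition system — 7 states:
  n0 = a.(0 + (rec X. a.(0 + X) + (0 + 0)\{a} + (c.a.X)\{a,b} + a.c.a.c.X)) + (0 + 0)\{a} + (c.a.(rec X. a.(0 + X) + (0 + 0)\{a} + (c.a.X)\{a,b} + a.c.a.c.X))\{a,b} + a.c.a.c.(rec X. a.(0 + X) + (0 + 0)\{a} + (c.a.X)\{a,b} + a.c.a.c.X) | —a→ n1, —a→ n2, —c→ n3
  n1 = 0 + (rec X. a.(0 + X) + (0 + 0)\{a} + (c.a.X)\{a,b} + a.c.a.c.X) | —a→ n1, —a→ n2, —c→ n3
  n2 = c.a.c.(rec X. a.(0 + X) + (0 + 0)\{a} + (c.a.X)\{a,b} + a.c.a.c.X) | —c→ n4
  n3 = (a.(rec X. a.(0 + X) + (0 + 0)\{a} + (c.a.X)\{a,b} + a.c.a.c.X))\{a,b} | stopped
  n4 = a.c.(rec X. a.(0 + X) + (0 + 0)\{a} + (c.a.X)\{a,b} + a.c.a.c.X) | —a→ n5
  n5 = c.(rec X. a.(0 + X) + (0 + 0)\{a} + (c.a.X)\{a,b} + a.c.a.c.X) | —c→ n6
  n6 = rec X. a.(0 + X) + (0 + 0)\{a} + (c.a.X)\{a,b} + a.c.a.c.X | —a→ n1, —a→ n2, —c→ n3
Coarsest stable partition (strong bisimilarity classes):
  B0 = {m0, m1, n0, n1, n6}
  B1 = {m3, n3}
  B2 = {m2, n2}
  B3 = {m4, n4}
  B4 = {m5, n5}
m0 ∈ B0, n0 ∈ B0 → same block

bisimilar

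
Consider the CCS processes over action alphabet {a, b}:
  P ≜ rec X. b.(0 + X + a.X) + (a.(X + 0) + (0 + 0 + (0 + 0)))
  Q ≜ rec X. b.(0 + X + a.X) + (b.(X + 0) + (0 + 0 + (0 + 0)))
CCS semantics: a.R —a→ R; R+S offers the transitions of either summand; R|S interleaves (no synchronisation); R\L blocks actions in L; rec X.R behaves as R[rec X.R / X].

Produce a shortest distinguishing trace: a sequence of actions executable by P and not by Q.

a

LTS(P): 3 reachable states
  m0 = rec X. b.(0 + X + a.X) + (a.(X + 0) + (0 + 0 + (0 + 0))) has moves -a-> m1, -b-> m2
  m1 = (rec X. b.(0 + X + a.X) + (a.(X + 0) + (0 + 0 + (0 + 0)))) + 0 has moves -a-> m1, -b-> m2
  m2 = 0 + (rec X. b.(0 + X + a.X) + (a.(X + 0) + (0 + 0 + (0 + 0)))) + a.(rec X. b.(0 + X + a.X) + (a.(X + 0) + (0 + 0 + (0 + 0)))) has moves -a-> m0, -a-> m1, -b-> m2
LTS(Q): 3 reachable states
  n0 = rec X. b.(0 + X + a.X) + (b.(X + 0) + (0 + 0 + (0 + 0))) has moves -b-> n1, -b-> n2
  n1 = (rec X. b.(0 + X + a.X) + (b.(X + 0) + (0 + 0 + (0 + 0)))) + 0 has moves -b-> n1, -b-> n2
  n2 = 0 + (rec X. b.(0 + X + a.X) + (b.(X + 0) + (0 + 0 + (0 + 0)))) + a.(rec X. b.(0 + X + a.X) + (b.(X + 0) + (0 + 0 + (0 + 0)))) has moves -a-> n0, -b-> n1, -b-> n2
Trace ⟨a⟩ through P, begin at {m0}:
  step 1 (a): {m1}
  P completes σ.
Trace ⟨a⟩ through Q, begin at {n0}:
  step 1 (a): no successor for Q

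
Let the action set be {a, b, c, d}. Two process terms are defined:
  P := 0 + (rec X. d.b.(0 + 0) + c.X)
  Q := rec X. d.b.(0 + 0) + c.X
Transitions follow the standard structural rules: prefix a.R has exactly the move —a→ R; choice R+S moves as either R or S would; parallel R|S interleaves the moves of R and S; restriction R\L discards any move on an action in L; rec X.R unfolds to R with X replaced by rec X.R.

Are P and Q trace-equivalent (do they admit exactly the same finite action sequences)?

P's transition system — 4 states:
  p0 = 0 + (rec X. d.b.(0 + 0) + c.X) → —c→ p1, —d→ p2
  p1 = rec X. d.b.(0 + 0) + c.X → —c→ p1, —d→ p2
  p2 = b.(0 + 0) → —b→ p3
  p3 = 0 + 0 → deadlocked
Q's transition system — 3 states:
  q0 = rec X. d.b.(0 + 0) + c.X → —c→ q0, —d→ q1
  q1 = b.(0 + 0) → —b→ q2
  q2 = 0 + 0 → deadlocked
Partition-refinement fixed point:
  B0 = {p0, p1, q0}
  B1 = {p2, q1}
  B2 = {p3, q2}
p0 ∈ B0, q0 ∈ B0 → same block
Bisimilar ⇒ trace-equivalent.

YES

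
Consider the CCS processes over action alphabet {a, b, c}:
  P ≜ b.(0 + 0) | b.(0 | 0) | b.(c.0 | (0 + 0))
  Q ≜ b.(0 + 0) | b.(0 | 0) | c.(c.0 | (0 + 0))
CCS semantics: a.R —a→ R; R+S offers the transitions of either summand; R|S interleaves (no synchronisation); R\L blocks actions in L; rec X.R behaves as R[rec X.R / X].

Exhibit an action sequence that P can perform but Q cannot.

Reachable graph of P (12 states):
  u0 = b.(0 + 0) | b.(0 | 0) | b.(c.0 | (0 + 0)) → -b-> u1, -b-> u2, -b-> u3
  u1 = (0 + 0) | b.(0 | 0) | b.(c.0 | (0 + 0)) → -b-> u4, -b-> u5
  u2 = b.(0 + 0) | (0 | 0) | b.(c.0 | (0 + 0)) → -b-> u4, -b-> u6
  u3 = b.(0 + 0) | b.(0 | 0) | (c.0 | (0 + 0)) → -b-> u5, -b-> u6, -c-> u7
  u4 = (0 + 0) | (0 | 0) | b.(c.0 | (0 + 0)) → -b-> u8
  u5 = (0 + 0) | b.(0 | 0) | (c.0 | (0 + 0)) → -b-> u8, -c-> u9
  u6 = b.(0 + 0) | (0 | 0) | (c.0 | (0 + 0)) → -b-> u8, -c-> u10
  u7 = b.(0 + 0) | b.(0 | 0) | (0 | (0 + 0)) → -b-> u10, -b-> u9
  u8 = (0 + 0) | (0 | 0) | (c.0 | (0 + 0)) → -c-> u11
  u9 = (0 + 0) | b.(0 | 0) | (0 | (0 + 0)) → -b-> u11
  u10 = b.(0 + 0) | (0 | 0) | (0 | (0 + 0)) → -b-> u11
  u11 = (0 + 0) | (0 | 0) | (0 | (0 + 0)) → stopped
Reachable graph of Q (12 states):
  v0 = b.(0 + 0) | b.(0 | 0) | c.(c.0 | (0 + 0)) → -b-> v1, -b-> v2, -c-> v3
  v1 = (0 + 0) | b.(0 | 0) | c.(c.0 | (0 + 0)) → -b-> v4, -c-> v5
  v2 = b.(0 + 0) | (0 | 0) | c.(c.0 | (0 + 0)) → -b-> v4, -c-> v6
  v3 = b.(0 + 0) | b.(0 | 0) | (c.0 | (0 + 0)) → -b-> v5, -b-> v6, -c-> v7
  v4 = (0 + 0) | (0 | 0) | c.(c.0 | (0 + 0)) → -c-> v8
  v5 = (0 + 0) | b.(0 | 0) | (c.0 | (0 + 0)) → -b-> v8, -c-> v9
  v6 = b.(0 + 0) | (0 | 0) | (c.0 | (0 + 0)) → -b-> v8, -c-> v10
  v7 = b.(0 + 0) | b.(0 | 0) | (0 | (0 + 0)) → -b-> v10, -b-> v9
  v8 = (0 + 0) | (0 | 0) | (c.0 | (0 + 0)) → -c-> v11
  v9 = (0 + 0) | b.(0 | 0) | (0 | (0 + 0)) → -b-> v11
  v10 = b.(0 + 0) | (0 | 0) | (0 | (0 + 0)) → -b-> v11
  v11 = (0 + 0) | (0 | 0) | (0 | (0 + 0)) → stopped
Run σ = ⟨bbb⟩ on P: start {u0}
  after b @ step 1: {u1, u2, u3}
  after b @ step 2: {u4, u5, u6}
  after b @ step 3: {u8}
  ✓ P
Run σ = ⟨bbb⟩ on Q: start {v0}
  after b @ step 1: {v1, v2}
  after b @ step 2: {v4}
  after b @ step 3: ∅  — Q cannot continue

bbb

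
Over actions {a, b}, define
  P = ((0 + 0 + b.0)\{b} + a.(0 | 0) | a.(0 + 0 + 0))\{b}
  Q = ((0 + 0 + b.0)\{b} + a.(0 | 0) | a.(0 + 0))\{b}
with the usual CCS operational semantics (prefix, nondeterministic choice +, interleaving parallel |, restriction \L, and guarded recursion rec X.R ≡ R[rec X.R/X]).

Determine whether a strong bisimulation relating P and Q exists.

YES

P's transition system — 4 states:
  p0 = ((0 + 0 + b.0)\{b} + a.(0 | 0) | a.(0 + 0 + 0))\{b} | ··a··> p1, ··a··> p2
  p1 = (0 | 0 | a.(0 + 0 + 0))\{b} | ··a··> p3
  p2 = (a.(0 | 0) | (0 + 0 + 0))\{b} | ··a··> p3
  p3 = (0 | 0 | (0 + 0 + 0))\{b} | deadlocked
Q's transition system — 4 states:
  q0 = ((0 + 0 + b.0)\{b} + a.(0 | 0) | a.(0 + 0))\{b} | ··a··> q1, ··a··> q2
  q1 = (0 | 0 | a.(0 + 0))\{b} | ··a··> q3
  q2 = (a.(0 | 0) | (0 + 0))\{b} | ··a··> q3
  q3 = (0 | 0 | (0 + 0))\{b} | deadlocked
Partition-refinement fixed point:
  B0 = {p0, q0}
  B1 = {p1, p2, q1, q2}
  B2 = {p3, q3}
p0 ∈ B0, q0 ∈ B0 → same block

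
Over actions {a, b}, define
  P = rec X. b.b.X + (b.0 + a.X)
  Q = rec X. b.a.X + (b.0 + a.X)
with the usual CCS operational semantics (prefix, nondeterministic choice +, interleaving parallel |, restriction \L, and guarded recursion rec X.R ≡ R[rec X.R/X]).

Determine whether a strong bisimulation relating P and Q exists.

Reachable graph of P (3 states):
  s0 = rec X. b.b.X + (b.0 + a.X) :: =a=> s0, =b=> s1, =b=> s2
  s1 = 0 :: stopped
  s2 = b.(rec X. b.b.X + (b.0 + a.X)) :: =b=> s0
Reachable graph of Q (3 states):
  t0 = rec X. b.a.X + (b.0 + a.X) :: =a=> t0, =b=> t1, =b=> t2
  t1 = 0 :: stopped
  t2 = a.(rec X. b.a.X + (b.0 + a.X)) :: =a=> t0
Partition-refinement fixed point:
  B0 = {s0}
  B1 = {s2}
  B2 = {s1, t1}
  B3 = {t0}
  B4 = {t2}
s0 ∈ B0, t0 ∈ B3 → different blocks

not bisimilar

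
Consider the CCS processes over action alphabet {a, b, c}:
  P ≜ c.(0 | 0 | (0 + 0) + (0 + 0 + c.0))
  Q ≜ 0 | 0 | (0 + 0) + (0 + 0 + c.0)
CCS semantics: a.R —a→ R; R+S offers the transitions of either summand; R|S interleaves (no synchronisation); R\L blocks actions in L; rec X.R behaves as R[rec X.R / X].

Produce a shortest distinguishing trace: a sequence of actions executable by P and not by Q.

cc

LTS(P): 3 reachable states
  p0 = c.(0 | 0 | (0 + 0) + (0 + 0 + c.0)) ⊢ —c→ p1
  p1 = 0 | 0 | (0 + 0) + (0 + 0 + c.0) ⊢ —c→ p2
  p2 = 0 ⊢ ·
LTS(Q): 2 reachable states
  q0 = 0 | 0 | (0 + 0) + (0 + 0 + c.0) ⊢ —c→ q1
  q1 = 0 ⊢ ·
Trace ⟨cc⟩ through P, begin at {p0}:
  [1] c ⇒ {p1}
  [2] c ⇒ {p2}
  P completes σ.
Trace ⟨cc⟩ through Q, begin at {q0}:
  [1] c ⇒ {q1}
  [2] c ⇒ no successor for Q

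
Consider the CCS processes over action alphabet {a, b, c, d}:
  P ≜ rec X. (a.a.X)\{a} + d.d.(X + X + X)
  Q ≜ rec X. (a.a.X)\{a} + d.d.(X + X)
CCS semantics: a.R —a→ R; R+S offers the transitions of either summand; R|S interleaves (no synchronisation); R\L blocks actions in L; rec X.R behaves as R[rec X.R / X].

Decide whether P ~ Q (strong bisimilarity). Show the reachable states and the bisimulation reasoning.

LTS(P): 3 reachable states
  p0 = rec X. (a.a.X)\{a} + d.d.(X + X + X) → -d-> p1
  p1 = d.((rec X. (a.a.X)\{a} + d.d.(X + X + X)) + (rec X. (a.a.X)\{a} + d.d.(X + X + X)) + (rec X. (a.a.X)\{a} + d.d.(X + X + X))) → -d-> p2
  p2 = (rec X. (a.a.X)\{a} + d.d.(X + X + X)) + (rec X. (a.a.X)\{a} + d.d.(X + X + X)) + (rec X. (a.a.X)\{a} + d.d.(X + X + X)) → -d-> p1
LTS(Q): 3 reachable states
  q0 = rec X. (a.a.X)\{a} + d.d.(X + X) → -d-> q1
  q1 = d.((rec X. (a.a.X)\{a} + d.d.(X + X)) + (rec X. (a.a.X)\{a} + d.d.(X + X))) → -d-> q2
  q2 = (rec X. (a.a.X)\{a} + d.d.(X + X)) + (rec X. (a.a.X)\{a} + d.d.(X + X)) → -d-> q1
Partition-refinement fixed point:
  B0 = {p0, p1, p2, q0, q1, q2}
p0 ∈ B0, q0 ∈ B0 → same block

P ~ Q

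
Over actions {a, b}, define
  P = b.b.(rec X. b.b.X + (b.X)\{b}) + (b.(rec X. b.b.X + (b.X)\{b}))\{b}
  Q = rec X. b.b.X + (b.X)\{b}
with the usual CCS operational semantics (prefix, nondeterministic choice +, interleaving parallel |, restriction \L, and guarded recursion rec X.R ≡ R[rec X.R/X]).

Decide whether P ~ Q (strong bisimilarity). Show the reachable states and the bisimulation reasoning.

Reachable graph of P (3 states):
  p0 = b.b.(rec X. b.b.X + (b.X)\{b}) + (b.(rec X. b.b.X + (b.X)\{b}))\{b} :: =b=> p1
  p1 = b.(rec X. b.b.X + (b.X)\{b}) :: =b=> p2
  p2 = rec X. b.b.X + (b.X)\{b} :: =b=> p1
Reachable graph of Q (2 states):
  q0 = rec X. b.b.X + (b.X)\{b} :: =b=> q1
  q1 = b.(rec X. b.b.X + (b.X)\{b}) :: =b=> q0
Partition-refinement fixed point:
  B0 = {p0, p1, p2, q0, q1}
p0 ∈ B0, q0 ∈ B0 → same block

P ~ Q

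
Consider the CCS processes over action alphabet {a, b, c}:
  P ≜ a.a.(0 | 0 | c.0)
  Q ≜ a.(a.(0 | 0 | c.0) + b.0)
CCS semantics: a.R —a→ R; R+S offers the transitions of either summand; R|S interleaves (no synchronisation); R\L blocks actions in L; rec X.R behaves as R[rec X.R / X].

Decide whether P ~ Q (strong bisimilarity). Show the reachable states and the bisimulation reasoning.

P ≁ Q

Reachable graph of P (4 states):
  s0 = a.a.(0 | 0 | c.0) :: —a→ s1
  s1 = a.(0 | 0 | c.0) :: —a→ s2
  s2 = 0 | 0 | c.0 :: —c→ s3
  s3 = 0 | 0 | 0 :: deadlocked
Reachable graph of Q (5 states):
  t0 = a.(a.(0 | 0 | c.0) + b.0) :: —a→ t1
  t1 = a.(0 | 0 | c.0) + b.0 :: —a→ t2, —b→ t3
  t2 = 0 | 0 | c.0 :: —c→ t4
  t3 = 0 :: deadlocked
  t4 = 0 | 0 | 0 :: deadlocked
Coarsest stable partition (strong bisimilarity classes):
  B0 = {s0}
  B1 = {s1}
  B2 = {s2, t2}
  B3 = {s3, t3, t4}
  B4 = {t0}
  B5 = {t1}
s0 ∈ B0, t0 ∈ B4 → different blocks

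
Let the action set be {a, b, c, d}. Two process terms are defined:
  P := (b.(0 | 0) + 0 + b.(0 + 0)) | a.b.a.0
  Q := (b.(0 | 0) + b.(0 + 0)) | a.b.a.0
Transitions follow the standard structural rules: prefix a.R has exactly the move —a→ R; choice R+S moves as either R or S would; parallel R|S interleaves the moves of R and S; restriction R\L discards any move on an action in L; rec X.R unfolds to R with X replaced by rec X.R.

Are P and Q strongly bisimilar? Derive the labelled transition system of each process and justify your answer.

P's transition system — 12 states:
  p0 = (b.(0 | 0) + 0 + b.(0 + 0)) | a.b.a.0 :: -a-> p1, -b-> p2, -b-> p3
  p1 = (b.(0 | 0) + 0 + b.(0 + 0)) | b.a.0 :: -b-> p4, -b-> p5, -b-> p6
  p2 = (0 + 0) | a.b.a.0 :: -a-> p4
  p3 = 0 | 0 | a.b.a.0 :: -a-> p6
  p4 = (0 + 0) | b.a.0 :: -b-> p7
  p5 = (b.(0 | 0) + 0 + b.(0 + 0)) | a.0 :: -a-> p8, -b-> p7, -b-> p9
  p6 = 0 | 0 | b.a.0 :: -b-> p9
  p7 = (0 + 0) | a.0 :: -a-> p10
  p8 = (b.(0 | 0) + 0 + b.(0 + 0)) | 0 :: -b-> p10, -b-> p11
  p9 = 0 | 0 | a.0 :: -a-> p11
  p10 = (0 + 0) | 0 :: deadlocked
  p11 = 0 | 0 | 0 :: deadlocked
Q's transition system — 12 states:
  q0 = (b.(0 | 0) + b.(0 + 0)) | a.b.a.0 :: -a-> q1, -b-> q2, -b-> q3
  q1 = (b.(0 | 0) + b.(0 + 0)) | b.a.0 :: -b-> q4, -b-> q5, -b-> q6
  q2 = (0 + 0) | a.b.a.0 :: -a-> q4
  q3 = 0 | 0 | a.b.a.0 :: -a-> q6
  q4 = (0 + 0) | b.a.0 :: -b-> q7
  q5 = (b.(0 | 0) + b.(0 + 0)) | a.0 :: -a-> q8, -b-> q7, -b-> q9
  q6 = 0 | 0 | b.a.0 :: -b-> q9
  q7 = (0 + 0) | a.0 :: -a-> q10
  q8 = (b.(0 | 0) + b.(0 + 0)) | 0 :: -b-> q10, -b-> q11
  q9 = 0 | 0 | a.0 :: -a-> q11
  q10 = (0 + 0) | 0 :: deadlocked
  q11 = 0 | 0 | 0 :: deadlocked
Partition-refinement fixed point:
  B0 = {p0, q0}
  B1 = {p2, p3, q2, q3}
  B2 = {p4, p6, q4, q6}
  B3 = {p7, p9, q7, q9}
  B4 = {p10, p11, q10, q11}
  B5 = {p1, q1}
  B6 = {p5, q5}
  B7 = {p8, q8}
p0 ∈ B0, q0 ∈ B0 → same block

YES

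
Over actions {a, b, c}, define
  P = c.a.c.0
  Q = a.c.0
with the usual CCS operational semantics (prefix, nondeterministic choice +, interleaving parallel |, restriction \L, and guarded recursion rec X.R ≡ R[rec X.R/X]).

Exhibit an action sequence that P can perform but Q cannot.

c

P's transition system — 4 states:
  m0 = c.a.c.0 → —c→ m1
  m1 = a.c.0 → —a→ m2
  m2 = c.0 → —c→ m3
  m3 = 0 → (no moves)
Q's transition system — 3 states:
  n0 = a.c.0 → —a→ n1
  n1 = c.0 → —c→ n2
  n2 = 0 → (no moves)
Executing c from P (initial set {m0}):
  [1] c ⇒ {m1}
  — P admits the full trace.
Executing c from Q (initial set {n0}):
  [1] c ⇒ ∅  — Q cannot continue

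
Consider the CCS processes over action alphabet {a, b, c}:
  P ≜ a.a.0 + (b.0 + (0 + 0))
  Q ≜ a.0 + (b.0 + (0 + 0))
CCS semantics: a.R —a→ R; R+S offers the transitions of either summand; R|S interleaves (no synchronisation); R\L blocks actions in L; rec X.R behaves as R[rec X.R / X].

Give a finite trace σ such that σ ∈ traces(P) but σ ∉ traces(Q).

Reachable graph of P (3 states):
  m0 = a.a.0 + (b.0 + (0 + 0)) ⊢ =a=> m1, =b=> m2
  m1 = a.0 ⊢ =a=> m2
  m2 = 0 ⊢ deadlocked
Reachable graph of Q (2 states):
  n0 = a.0 + (b.0 + (0 + 0)) ⊢ =a=> n1, =b=> n1
  n1 = 0 ⊢ deadlocked
Executing aa from P (initial set {m0}):
  after a @ step 1: {m1}
  after a @ step 2: {m2}
  ✓ P
Executing aa from Q (initial set {n0}):
  after a @ step 1: {n1}
  after a @ step 2: no successor for Q

aa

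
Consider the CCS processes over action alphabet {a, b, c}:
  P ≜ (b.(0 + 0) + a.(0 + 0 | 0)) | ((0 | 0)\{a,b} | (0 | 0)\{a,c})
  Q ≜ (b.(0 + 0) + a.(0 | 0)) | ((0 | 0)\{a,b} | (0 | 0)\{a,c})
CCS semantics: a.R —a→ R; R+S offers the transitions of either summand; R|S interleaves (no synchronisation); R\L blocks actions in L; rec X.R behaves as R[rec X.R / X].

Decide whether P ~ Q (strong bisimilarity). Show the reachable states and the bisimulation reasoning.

Reachable graph of P (3 states):
  s0 = (b.(0 + 0) + a.(0 + 0 | 0)) | ((0 | 0)\{a,b} | (0 | 0)\{a,c}) ⊢ =a=> s1, =b=> s2
  s1 = (0 + 0 | 0) | ((0 | 0)\{a,b} | (0 | 0)\{a,c}) ⊢ deadlocked
  s2 = (0 + 0) | ((0 | 0)\{a,b} | (0 | 0)\{a,c}) ⊢ deadlocked
Reachable graph of Q (3 states):
  t0 = (b.(0 + 0) + a.(0 | 0)) | ((0 | 0)\{a,b} | (0 | 0)\{a,c}) ⊢ =a=> t1, =b=> t2
  t1 = 0 | 0 | ((0 | 0)\{a,b} | (0 | 0)\{a,c}) ⊢ deadlocked
  t2 = (0 + 0) | ((0 | 0)\{a,b} | (0 | 0)\{a,c}) ⊢ deadlocked
Bisimilarity quotient blocks:
  B0 = {s0, t0}
  B1 = {s1, s2, t1, t2}
s0 ∈ B0, t0 ∈ B0 → same block

bisimilar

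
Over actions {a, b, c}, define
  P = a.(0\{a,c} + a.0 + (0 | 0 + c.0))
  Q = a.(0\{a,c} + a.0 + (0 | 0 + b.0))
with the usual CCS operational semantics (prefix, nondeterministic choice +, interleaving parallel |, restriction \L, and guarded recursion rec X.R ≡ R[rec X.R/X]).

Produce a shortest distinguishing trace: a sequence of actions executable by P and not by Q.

LTS(P): 3 reachable states
  m0 = a.(0\{a,c} + a.0 + (0 | 0 + c.0)) ⊢ —a→ m1
  m1 = 0\{a,c} + a.0 + (0 | 0 + c.0) ⊢ —a→ m2, —c→ m2
  m2 = 0 ⊢ ∅
LTS(Q): 3 reachable states
  n0 = a.(0\{a,c} + a.0 + (0 | 0 + b.0)) ⊢ —a→ n1
  n1 = 0\{a,c} + a.0 + (0 | 0 + b.0) ⊢ —a→ n2, —b→ n2
  n2 = 0 ⊢ ∅
Executing ac from P (initial set {m0}):
  [1] a ⇒ {m1}
  [2] c ⇒ {m2}
  ✓ P
Executing ac from Q (initial set {n0}):
  [1] a ⇒ {n1}
  [2] c ⇒ ∅  — Q cannot continue

ac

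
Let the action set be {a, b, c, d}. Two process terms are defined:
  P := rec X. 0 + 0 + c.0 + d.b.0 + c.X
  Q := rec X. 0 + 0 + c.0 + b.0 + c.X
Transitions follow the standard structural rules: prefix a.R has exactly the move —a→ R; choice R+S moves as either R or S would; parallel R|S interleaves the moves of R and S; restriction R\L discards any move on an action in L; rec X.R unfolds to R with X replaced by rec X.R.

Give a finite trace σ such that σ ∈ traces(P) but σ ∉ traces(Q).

d

Reachable graph of P (3 states):
  u0 = rec X. 0 + 0 + c.0 + d.b.0 + c.X :: -c-> u0, -c-> u1, -d-> u2
  u1 = 0 :: ·
  u2 = b.0 :: -b-> u1
Reachable graph of Q (2 states):
  v0 = rec X. 0 + 0 + c.0 + b.0 + c.X :: -b-> v1, -c-> v0, -c-> v1
  v1 = 0 :: ·
Executing d from P (initial set {u0}):
  after d @ step 1: {u2}
  — P admits the full trace.
Executing d from Q (initial set {v0}):
  after d @ step 1: no successor for Q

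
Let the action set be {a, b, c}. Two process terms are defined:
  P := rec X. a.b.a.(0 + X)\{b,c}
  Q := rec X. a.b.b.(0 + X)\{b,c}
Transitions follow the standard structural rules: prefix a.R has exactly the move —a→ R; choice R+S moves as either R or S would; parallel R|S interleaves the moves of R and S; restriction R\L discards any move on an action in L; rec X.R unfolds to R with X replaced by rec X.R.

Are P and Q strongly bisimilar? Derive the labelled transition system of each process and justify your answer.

LTS(P): 5 reachable states
  m0 = rec X. a.b.a.(0 + X)\{b,c} has moves ··a··> m1
  m1 = b.a.(0 + (rec X. a.b.a.(0 + X)\{b,c}))\{b,c} has moves ··b··> m2
  m2 = a.(0 + (rec X. a.b.a.(0 + X)\{b,c}))\{b,c} has moves ··a··> m3
  m3 = (0 + (rec X. a.b.a.(0 + X)\{b,c}))\{b,c} has moves ··a··> m4
  m4 = (b.a.(0 + (rec X. a.b.a.(0 + X)\{b,c}))\{b,c})\{b,c} has moves ∅
LTS(Q): 5 reachable states
  n0 = rec X. a.b.b.(0 + X)\{b,c} has moves ··a··> n1
  n1 = b.b.(0 + (rec X. a.b.b.(0 + X)\{b,c}))\{b,c} has moves ··b··> n2
  n2 = b.(0 + (rec X. a.b.b.(0 + X)\{b,c}))\{b,c} has moves ··b··> n3
  n3 = (0 + (rec X. a.b.b.(0 + X)\{b,c}))\{b,c} has moves ··a··> n4
  n4 = (b.b.(0 + (rec X. a.b.b.(0 + X)\{b,c}))\{b,c})\{b,c} has moves ∅
Coarsest stable partition (strong bisimilarity classes):
  B0 = {m0}
  B1 = {m1}
  B2 = {m2}
  B3 = {m3, n3}
  B4 = {m4, n4}
  B5 = {n0}
  B6 = {n1}
  B7 = {n2}
m0 ∈ B0, n0 ∈ B5 → different blocks

P ≁ Q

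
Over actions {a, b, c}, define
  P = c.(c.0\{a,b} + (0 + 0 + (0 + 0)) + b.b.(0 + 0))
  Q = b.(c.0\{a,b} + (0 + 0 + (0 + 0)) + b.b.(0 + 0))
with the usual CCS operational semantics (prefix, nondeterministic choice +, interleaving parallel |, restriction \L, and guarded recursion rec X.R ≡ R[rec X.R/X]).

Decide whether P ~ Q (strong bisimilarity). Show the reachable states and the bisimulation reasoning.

NO

LTS(P): 5 reachable states
  m0 = c.(c.0\{a,b} + (0 + 0 + (0 + 0)) + b.b.(0 + 0)) :: =c=> m1
  m1 = c.0\{a,b} + (0 + 0 + (0 + 0)) + b.b.(0 + 0) :: =b=> m2, =c=> m3
  m2 = b.(0 + 0) :: =b=> m4
  m3 = 0\{a,b} :: ∅
  m4 = 0 + 0 :: ∅
LTS(Q): 5 reachable states
  n0 = b.(c.0\{a,b} + (0 + 0 + (0 + 0)) + b.b.(0 + 0)) :: =b=> n1
  n1 = c.0\{a,b} + (0 + 0 + (0 + 0)) + b.b.(0 + 0) :: =b=> n2, =c=> n3
  n2 = b.(0 + 0) :: =b=> n4
  n3 = 0\{a,b} :: ∅
  n4 = 0 + 0 :: ∅
Coarsest stable partition (strong bisimilarity classes):
  B0 = {m0}
  B1 = {m1, n1}
  B2 = {m2, n2}
  B3 = {m3, m4, n3, n4}
  B4 = {n0}
m0 ∈ B0, n0 ∈ B4 → different blocks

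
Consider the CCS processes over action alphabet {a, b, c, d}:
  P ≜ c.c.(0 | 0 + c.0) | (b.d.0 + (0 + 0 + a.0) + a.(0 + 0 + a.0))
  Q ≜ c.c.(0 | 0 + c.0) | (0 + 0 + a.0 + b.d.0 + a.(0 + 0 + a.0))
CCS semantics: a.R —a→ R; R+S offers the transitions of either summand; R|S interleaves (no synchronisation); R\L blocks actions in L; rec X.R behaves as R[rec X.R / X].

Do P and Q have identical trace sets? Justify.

traces(P) = traces(Q)

LTS(P): 16 reachable states
  s0 = c.c.(0 | 0 + c.0) | (b.d.0 + (0 + 0 + a.0) + a.(0 + 0 + a.0)) has moves -a-> s1, -a-> s2, -b-> s3, -c-> s4
  s1 = c.c.(0 | 0 + c.0) | (0 + 0 + a.0) has moves -a-> s2, -c-> s5
  s2 = c.c.(0 | 0 + c.0) | 0 has moves -c-> s6
  s3 = c.c.(0 | 0 + c.0) | d.0 has moves -c-> s7, -d-> s2
  s4 = c.(0 | 0 + c.0) | (b.d.0 + (0 + 0 + a.0) + a.(0 + 0 + a.0)) has moves -a-> s5, -a-> s6, -b-> s7, -c-> s8
  s5 = c.(0 | 0 + c.0) | (0 + 0 + a.0) has moves -a-> s6, -c-> s9
  s6 = c.(0 | 0 + c.0) | 0 has moves -c-> s10
  s7 = c.(0 | 0 + c.0) | d.0 has moves -c-> s11, -d-> s6
  s8 = (0 | 0 + c.0) | (b.d.0 + (0 + 0 + a.0) + a.(0 + 0 + a.0)) has moves -a-> s10, -a-> s9, -b-> s11, -c-> s12
  s9 = (0 | 0 + c.0) | (0 + 0 + a.0) has moves -a-> s10, -c-> s13
  s10 = (0 | 0 + c.0) | 0 has moves -c-> s14
  s11 = (0 | 0 + c.0) | d.0 has moves -c-> s15, -d-> s10
  s12 = 0 | (b.d.0 + (0 + 0 + a.0) + a.(0 + 0 + a.0)) has moves -a-> s13, -a-> s14, -b-> s15
  s13 = 0 | (0 + 0 + a.0) has moves -a-> s14
  s14 = 0 | 0 has moves ∅
  s15 = 0 | d.0 has moves -d-> s14
LTS(Q): 16 reachable states
  t0 = c.c.(0 | 0 + c.0) | (0 + 0 + a.0 + b.d.0 + a.(0 + 0 + a.0)) has moves -a-> t1, -a-> t2, -b-> t3, -c-> t4
  t1 = c.c.(0 | 0 + c.0) | (0 + 0 + a.0) has moves -a-> t2, -c-> t5
  t2 = c.c.(0 | 0 + c.0) | 0 has moves -c-> t6
  t3 = c.c.(0 | 0 + c.0) | d.0 has moves -c-> t7, -d-> t2
  t4 = c.(0 | 0 + c.0) | (0 + 0 + a.0 + b.d.0 + a.(0 + 0 + a.0)) has moves -a-> t5, -a-> t6, -b-> t7, -c-> t8
  t5 = c.(0 | 0 + c.0) | (0 + 0 + a.0) has moves -a-> t6, -c-> t9
  t6 = c.(0 | 0 + c.0) | 0 has moves -c-> t10
  t7 = c.(0 | 0 + c.0) | d.0 has moves -c-> t11, -d-> t6
  t8 = (0 | 0 + c.0) | (0 + 0 + a.0 + b.d.0 + a.(0 + 0 + a.0)) has moves -a-> t10, -a-> t9, -b-> t11, -c-> t12
  t9 = (0 | 0 + c.0) | (0 + 0 + a.0) has moves -a-> t10, -c-> t13
  t10 = (0 | 0 + c.0) | 0 has moves -c-> t14
  t11 = (0 | 0 + c.0) | d.0 has moves -c-> t15, -d-> t10
  t12 = 0 | (0 + 0 + a.0 + b.d.0 + a.(0 + 0 + a.0)) has moves -a-> t13, -a-> t14, -b-> t15
  t13 = 0 | (0 + 0 + a.0) has moves -a-> t14
  t14 = 0 | 0 has moves ∅
  t15 = 0 | d.0 has moves -d-> t14
Coarsest stable partition (strong bisimilarity classes):
  B0 = {s0, t0}
  B1 = {s3, t3}
  B2 = {s7, t7}
  B3 = {s6, t6}
  B4 = {s10, t10}
  B5 = {s14, t14}
  B6 = {s11, t11}
  B7 = {s15, t15}
  B8 = {s2, t2}
  B9 = {s1, t1}
  B10 = {s5, t5}
  B11 = {s9, t9}
  B12 = {s13, t13}
  B13 = {s4, t4}
  B14 = {s8, t8}
  B15 = {s12, t12}
s0 ∈ B0, t0 ∈ B0 → same block
Bisimilar ⇒ trace-equivalent.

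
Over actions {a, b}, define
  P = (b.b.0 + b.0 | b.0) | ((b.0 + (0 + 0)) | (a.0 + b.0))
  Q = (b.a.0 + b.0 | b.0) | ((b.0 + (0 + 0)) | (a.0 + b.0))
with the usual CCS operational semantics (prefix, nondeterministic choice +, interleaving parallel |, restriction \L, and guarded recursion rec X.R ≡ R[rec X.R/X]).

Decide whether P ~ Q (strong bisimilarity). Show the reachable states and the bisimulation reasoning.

NO

Reachable graph of P (24 states):
  m0 = (b.b.0 + b.0 | b.0) | ((b.0 + (0 + 0)) | (a.0 + b.0)) ⊢ =a=> m1, =b=> m1, =b=> m2, =b=> m3, =b=> m4, =b=> m5
  m1 = (b.b.0 + b.0 | b.0) | ((b.0 + (0 + 0)) | 0) ⊢ =b=> m6, =b=> m7, =b=> m8, =b=> m9
  m2 = (b.b.0 + b.0 | b.0) | (0 | (a.0 + b.0)) ⊢ =a=> m6, =b=> m10, =b=> m11, =b=> m12, =b=> m6
  m3 = 0 | b.0 | ((b.0 + (0 + 0)) | (a.0 + b.0)) ⊢ =a=> m7, =b=> m10, =b=> m13, =b=> m7
  m4 = b.0 | ((b.0 + (0 + 0)) | (a.0 + b.0)) ⊢ =a=> m8, =b=> m11, =b=> m14, =b=> m8
  m5 = b.0 | 0 | ((b.0 + (0 + 0)) | (a.0 + b.0)) ⊢ =a=> m9, =b=> m12, =b=> m13, =b=> m9
  m6 = (b.b.0 + b.0 | b.0) | (0 | 0) ⊢ =b=> m15, =b=> m16, =b=> m17
  m7 = 0 | b.0 | ((b.0 + (0 + 0)) | 0) ⊢ =b=> m15, =b=> m18
  m8 = b.0 | ((b.0 + (0 + 0)) | 0) ⊢ =b=> m16, =b=> m19
  m9 = b.0 | 0 | ((b.0 + (0 + 0)) | 0) ⊢ =b=> m17, =b=> m18
  m10 = 0 | b.0 | (0 | (a.0 + b.0)) ⊢ =a=> m15, =b=> m15, =b=> m20
  m11 = b.0 | (0 | (a.0 + b.0)) ⊢ =a=> m16, =b=> m16, =b=> m21
  m12 = b.0 | 0 | (0 | (a.0 + b.0)) ⊢ =a=> m17, =b=> m17, =b=> m20
  m13 = 0 | 0 | ((b.0 + (0 + 0)) | (a.0 + b.0)) ⊢ =a=> m18, =b=> m18, =b=> m20
  m14 = 0 | ((b.0 + (0 + 0)) | (a.0 + b.0)) ⊢ =a=> m19, =b=> m19, =b=> m21
  m15 = 0 | b.0 | (0 | 0) ⊢ =b=> m22
  m16 = b.0 | (0 | 0) ⊢ =b=> m23
  m17 = b.0 | 0 | (0 | 0) ⊢ =b=> m22
  m18 = 0 | 0 | ((b.0 + (0 + 0)) | 0) ⊢ =b=> m22
  m19 = 0 | ((b.0 + (0 + 0)) | 0) ⊢ =b=> m23
  m20 = 0 | 0 | (0 | (a.0 + b.0)) ⊢ =a=> m22, =b=> m22
  m21 = 0 | (0 | (a.0 + b.0)) ⊢ =a=> m23, =b=> m23
  m22 = 0 | 0 | (0 | 0) ⊢ stopped
  m23 = 0 | (0 | 0) ⊢ stopped
Reachable graph of Q (24 states):
  n0 = (b.a.0 + b.0 | b.0) | ((b.0 + (0 + 0)) | (a.0 + b.0)) ⊢ =a=> n1, =b=> n1, =b=> n2, =b=> n3, =b=> n4, =b=> n5
  n1 = (b.a.0 + b.0 | b.0) | ((b.0 + (0 + 0)) | 0) ⊢ =b=> n6, =b=> n7, =b=> n8, =b=> n9
  n2 = (b.a.0 + b.0 | b.0) | (0 | (a.0 + b.0)) ⊢ =a=> n6, =b=> n10, =b=> n11, =b=> n12, =b=> n6
  n3 = 0 | b.0 | ((b.0 + (0 + 0)) | (a.0 + b.0)) ⊢ =a=> n7, =b=> n10, =b=> n13, =b=> n7
  n4 = a.0 | ((b.0 + (0 + 0)) | (a.0 + b.0)) ⊢ =a=> n14, =a=> n8, =b=> n11, =b=> n8
  n5 = b.0 | 0 | ((b.0 + (0 + 0)) | (a.0 + b.0)) ⊢ =a=> n9, =b=> n12, =b=> n13, =b=> n9
  n6 = (b.a.0 + b.0 | b.0) | (0 | 0) ⊢ =b=> n15, =b=> n16, =b=> n17
  n7 = 0 | b.0 | ((b.0 + (0 + 0)) | 0) ⊢ =b=> n15, =b=> n18
  n8 = a.0 | ((b.0 + (0 + 0)) | 0) ⊢ =a=> n19, =b=> n16
  n9 = b.0 | 0 | ((b.0 + (0 + 0)) | 0) ⊢ =b=> n17, =b=> n18
  n10 = 0 | b.0 | (0 | (a.0 + b.0)) ⊢ =a=> n15, =b=> n15, =b=> n20
  n11 = a.0 | (0 | (a.0 + b.0)) ⊢ =a=> n16, =a=> n21, =b=> n16
  n12 = b.0 | 0 | (0 | (a.0 + b.0)) ⊢ =a=> n17, =b=> n17, =b=> n20
  n13 = 0 | 0 | ((b.0 + (0 + 0)) | (a.0 + b.0)) ⊢ =a=> n18, =b=> n18, =b=> n20
  n14 = 0 | ((b.0 + (0 + 0)) | (a.0 + b.0)) ⊢ =a=> n19, =b=> n19, =b=> n21
  n15 = 0 | b.0 | (0 | 0) ⊢ =b=> n22
  n16 = a.0 | (0 | 0) ⊢ =a=> n23
  n17 = b.0 | 0 | (0 | 0) ⊢ =b=> n22
  n18 = 0 | 0 | ((b.0 + (0 + 0)) | 0) ⊢ =b=> n22
  n19 = 0 | ((b.0 + (0 + 0)) | 0) ⊢ =b=> n23
  n20 = 0 | 0 | (0 | (a.0 + b.0)) ⊢ =a=> n22, =b=> n22
  n21 = 0 | (0 | (a.0 + b.0)) ⊢ =a=> n23, =b=> n23
  n22 = 0 | 0 | (0 | 0) ⊢ stopped
  n23 = 0 | (0 | 0) ⊢ stopped
Bisimilarity quotient blocks:
  B0 = {m0}
  B1 = {m1}
  B2 = {m6, m7, m8, m9, n7, n9}
  B3 = {m15, m16, m17, m18, m19, n15, n17, n18, n19}
  B4 = {m22, m23, n22, n23}
  B5 = {m2, m3, m4, m5, n3, n5}
  B6 = {m10, m11, m12, m13, m14, n10, n12, n13, n14}
  B7 = {m20, m21, n20, n21}
  B8 = {n0}
  B9 = {n1}
  B10 = {n6}
  B11 = {n16}
  B12 = {n8}
  B13 = {n2}
  B14 = {n11}
  B15 = {n4}
m0 ∈ B0, n0 ∈ B8 → different blocks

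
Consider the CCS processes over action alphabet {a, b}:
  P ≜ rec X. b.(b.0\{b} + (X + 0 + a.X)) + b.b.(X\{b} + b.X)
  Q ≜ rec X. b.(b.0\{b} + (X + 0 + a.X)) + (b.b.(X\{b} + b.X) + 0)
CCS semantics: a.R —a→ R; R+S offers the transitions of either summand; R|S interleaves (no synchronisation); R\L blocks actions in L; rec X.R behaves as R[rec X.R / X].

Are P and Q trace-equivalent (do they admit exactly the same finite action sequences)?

Reachable graph of P (5 states):
  u0 = rec X. b.(b.0\{b} + (X + 0 + a.X)) + b.b.(X\{b} + b.X) ⊢ =b=> u1, =b=> u2
  u1 = b.((rec X. b.(b.0\{b} + (X + 0 + a.X)) + b.b.(X\{b} + b.X))\{b} + b.(rec X. b.(b.0\{b} + (X + 0 + a.X)) + b.b.(X\{b} + b.X))) ⊢ =b=> u3
  u2 = b.0\{b} + ((rec X. b.(b.0\{b} + (X + 0 + a.X)) + b.b.(X\{b} + b.X)) + 0 + a.(rec X. b.(b.0\{b} + (X + 0 + a.X)) + b.b.(X\{b} + b.X))) ⊢ =a=> u0, =b=> u1, =b=> u2, =b=> u4
  u3 = (rec X. b.(b.0\{b} + (X + 0 + a.X)) + b.b.(X\{b} + b.X))\{b} + b.(rec X. b.(b.0\{b} + (X + 0 + a.X)) + b.b.(X\{b} + b.X)) ⊢ =b=> u0
  u4 = 0\{b} ⊢ ∅
Reachable graph of Q (5 states):
  v0 = rec X. b.(b.0\{b} + (X + 0 + a.X)) + (b.b.(X\{b} + b.X) + 0) ⊢ =b=> v1, =b=> v2
  v1 = b.((rec X. b.(b.0\{b} + (X + 0 + a.X)) + (b.b.(X\{b} + b.X) + 0))\{b} + b.(rec X. b.(b.0\{b} + (X + 0 + a.X)) + (b.b.(X\{b} + b.X) + 0))) ⊢ =b=> v3
  v2 = b.0\{b} + ((rec X. b.(b.0\{b} + (X + 0 + a.X)) + (b.b.(X\{b} + b.X) + 0)) + 0 + a.(rec X. b.(b.0\{b} + (X + 0 + a.X)) + (b.b.(X\{b} + b.X) + 0))) ⊢ =a=> v0, =b=> v1, =b=> v2, =b=> v4
  v3 = (rec X. b.(b.0\{b} + (X + 0 + a.X)) + (b.b.(X\{b} + b.X) + 0))\{b} + b.(rec X. b.(b.0\{b} + (X + 0 + a.X)) + (b.b.(X\{b} + b.X) + 0)) ⊢ =b=> v0
  v4 = 0\{b} ⊢ ∅
Coarsest stable partition (strong bisimilarity classes):
  B0 = {u0, v0}
  B1 = {u1, v1}
  B2 = {u3, v3}
  B3 = {u2, v2}
  B4 = {u4, v4}
u0 ∈ B0, v0 ∈ B0 → same block
Bisimilar ⇒ trace-equivalent.

traces(P) = traces(Q)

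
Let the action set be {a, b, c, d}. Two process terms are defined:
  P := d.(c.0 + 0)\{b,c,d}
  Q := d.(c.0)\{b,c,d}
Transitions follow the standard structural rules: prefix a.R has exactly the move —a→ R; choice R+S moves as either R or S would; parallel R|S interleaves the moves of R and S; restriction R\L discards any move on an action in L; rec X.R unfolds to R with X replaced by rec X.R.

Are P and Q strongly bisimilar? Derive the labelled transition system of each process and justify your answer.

YES

LTS(P): 2 reachable states
  m0 = d.(c.0 + 0)\{b,c,d} ⊢ -d-> m1
  m1 = (c.0 + 0)\{b,c,d} ⊢ ∅
LTS(Q): 2 reachable states
  n0 = d.(c.0)\{b,c,d} ⊢ -d-> n1
  n1 = (c.0)\{b,c,d} ⊢ ∅
Partition-refinement fixed point:
  B0 = {m0, n0}
  B1 = {m1, n1}
m0 ∈ B0, n0 ∈ B0 → same block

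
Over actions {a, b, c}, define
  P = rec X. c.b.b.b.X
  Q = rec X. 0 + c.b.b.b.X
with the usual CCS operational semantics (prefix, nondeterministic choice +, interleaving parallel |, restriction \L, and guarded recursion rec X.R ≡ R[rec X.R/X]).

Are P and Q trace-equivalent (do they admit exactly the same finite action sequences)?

P's transition system — 4 states:
  p0 = rec X. c.b.b.b.X → ··c··> p1
  p1 = b.b.b.(rec X. c.b.b.b.X) → ··b··> p2
  p2 = b.b.(rec X. c.b.b.b.X) → ··b··> p3
  p3 = b.(rec X. c.b.b.b.X) → ··b··> p0
Q's transition system — 4 states:
  q0 = rec X. 0 + c.b.b.b.X → ··c··> q1
  q1 = b.b.b.(rec X. 0 + c.b.b.b.X) → ··b··> q2
  q2 = b.b.(rec X. 0 + c.b.b.b.X) → ··b··> q3
  q3 = b.(rec X. 0 + c.b.b.b.X) → ··b··> q0
Partition-refinement fixed point:
  B0 = {p0, q0}
  B1 = {p1, q1}
  B2 = {p2, q2}
  B3 = {p3, q3}
p0 ∈ B0, q0 ∈ B0 → same block
Bisimilar ⇒ trace-equivalent.

YES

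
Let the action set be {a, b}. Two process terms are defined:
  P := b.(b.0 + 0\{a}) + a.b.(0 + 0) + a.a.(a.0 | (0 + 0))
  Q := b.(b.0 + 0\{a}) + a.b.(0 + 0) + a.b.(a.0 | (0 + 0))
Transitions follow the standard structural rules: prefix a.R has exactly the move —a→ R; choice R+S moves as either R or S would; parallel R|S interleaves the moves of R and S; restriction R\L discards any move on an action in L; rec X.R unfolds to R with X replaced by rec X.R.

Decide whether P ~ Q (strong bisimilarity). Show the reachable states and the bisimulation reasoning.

P's transition system — 8 states:
  s0 = b.(b.0 + 0\{a}) + a.b.(0 + 0) + a.a.(a.0 | (0 + 0)) has moves -a-> s1, -a-> s2, -b-> s3
  s1 = a.(a.0 | (0 + 0)) has moves -a-> s4
  s2 = b.(0 + 0) has moves -b-> s5
  s3 = b.0 + 0\{a} has moves -b-> s6
  s4 = a.0 | (0 + 0) has moves -a-> s7
  s5 = 0 + 0 has moves ·
  s6 = 0 has moves ·
  s7 = 0 | (0 + 0) has moves ·
Q's transition system — 8 states:
  t0 = b.(b.0 + 0\{a}) + a.b.(0 + 0) + a.b.(a.0 | (0 + 0)) has moves -a-> t1, -a-> t2, -b-> t3
  t1 = b.(0 + 0) has moves -b-> t4
  t2 = b.(a.0 | (0 + 0)) has moves -b-> t5
  t3 = b.0 + 0\{a} has moves -b-> t6
  t4 = 0 + 0 has moves ·
  t5 = a.0 | (0 + 0) has moves -a-> t7
  t6 = 0 has moves ·
  t7 = 0 | (0 + 0) has moves ·
Coarsest stable partition (strong bisimilarity classes):
  B0 = {s0}
  B1 = {s2, s3, t1, t3}
  B2 = {s5, s6, s7, t4, t6, t7}
  B3 = {s1}
  B4 = {s4, t5}
  B5 = {t0}
  B6 = {t2}
s0 ∈ B0, t0 ∈ B5 → different blocks

NO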